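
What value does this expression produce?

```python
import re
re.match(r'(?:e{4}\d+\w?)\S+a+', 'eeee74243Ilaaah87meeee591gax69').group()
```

The pattern matches exactly 4 of the literal 'e', then one or more of a digit, then optionally a word character (non-capturing group); then one or more of a non-whitespace character, then one or more of the literal 'a'.
With `match`, the pattern is implicitly anchored at the beginning.
The match spans [0:27] → 'eeee74243Ilaaah87meeee591ga'.

'eeee74243Ilaaah87meeee591ga'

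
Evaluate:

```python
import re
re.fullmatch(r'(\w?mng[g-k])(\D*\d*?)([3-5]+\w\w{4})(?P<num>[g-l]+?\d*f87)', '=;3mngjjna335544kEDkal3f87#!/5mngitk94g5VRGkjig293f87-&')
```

None

Pattern: optionally a word character, then the literal 'mng', then a character in [g-k] (captured); then zero or more of a non-digit, then zero or more of a digit (lazy) (captured); then one or more of a character in [3-5], then a word character, then exactly 4 of a word character (captured); then one or more of a character in [g-l] (lazy), then zero or more of a digit, then the literal 'f87' (captured as 'num').
`re.fullmatch` requires the pattern to consume the entire string.
Here there's no way to consume every character, so the call returns None.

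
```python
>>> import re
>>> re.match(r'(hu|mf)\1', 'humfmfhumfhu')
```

None

`re.match` won't scan ahead — the pattern has to work from the very first character.
Here the pattern fails at index 0, so the call returns None.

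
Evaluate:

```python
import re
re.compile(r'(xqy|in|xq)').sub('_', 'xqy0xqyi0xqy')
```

'_0_i0_'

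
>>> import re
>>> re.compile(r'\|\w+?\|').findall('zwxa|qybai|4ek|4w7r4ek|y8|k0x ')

['|qybai|', '|4w7r4ek|']

Matches: at [4:11] → '|qybai|'; at [14:23] → '|4w7r4ek|'.
With no groups in the pattern, `findall` gives back each whole match — 2 here.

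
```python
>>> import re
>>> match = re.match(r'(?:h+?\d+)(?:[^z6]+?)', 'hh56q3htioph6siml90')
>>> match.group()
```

With `match`, the pattern is implicitly anchored at the beginning.
The match spans [0:5] → 'hh56q'.

'hh56q'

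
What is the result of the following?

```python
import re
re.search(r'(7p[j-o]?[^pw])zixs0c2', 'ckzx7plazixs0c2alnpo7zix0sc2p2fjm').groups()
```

The match spans [4:15] → '7plazixs0c2'.
Captured: group 1 = '7pla'.

('7pla',)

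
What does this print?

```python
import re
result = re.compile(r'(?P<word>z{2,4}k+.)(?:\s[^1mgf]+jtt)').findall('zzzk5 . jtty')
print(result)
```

`findall` collects group 1 from the one match (1 total).

['zzzk5']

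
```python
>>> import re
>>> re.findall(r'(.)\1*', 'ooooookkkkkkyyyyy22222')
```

['o', 'k', 'y', '2']

The backreference `\1` re-matches whatever the first group consumed, character for character.
Because there's exactly one group, `findall` drops the full match and keeps group 1 from each hit.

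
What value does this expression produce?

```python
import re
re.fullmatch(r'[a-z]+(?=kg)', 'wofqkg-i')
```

`re.fullmatch` is like wrapping the pattern in `^…$` (in single-line mode).
Here the string isn't matched end-to-end, so the call returns None.

None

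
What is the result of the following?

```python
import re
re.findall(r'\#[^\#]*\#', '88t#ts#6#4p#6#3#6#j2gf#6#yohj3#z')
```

Matches: at [3:7] → '#ts#'; at [8:12] → '#4p#'; at [13:16] → '#3#'; at [17:23] → '#j2gf#'; at [24:31] → '#yohj3#'.
Since nothing is captured, `findall` lists the 5 matched substrings directly.

['#ts#', '#4p#', '#3#', '#j2gf#', '#yohj3#']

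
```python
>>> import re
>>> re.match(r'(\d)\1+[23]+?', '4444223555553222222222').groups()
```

`\1` is not a pattern — it's the concrete string captured by group 1, re-applied verbatim.
`match` is anchored at position 0; if the pattern doesn't fit there, it returns None.
The match spans [0:5] → '44442'.
Captured: group 1 = '4'.

('4',)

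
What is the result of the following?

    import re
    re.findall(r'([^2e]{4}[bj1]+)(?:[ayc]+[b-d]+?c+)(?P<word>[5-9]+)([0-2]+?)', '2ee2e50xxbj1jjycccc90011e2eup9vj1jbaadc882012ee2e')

[('50xxbj1jj', '9', '0'), ('up9vj1jb', '88', '2')]

Pattern: exactly 4 of any character except [2e], then one or more of one of [bj1] (captured); then one or more of one of [ayc], then one or more of a character in [b-d] (lazy), then one or more of the literal 'c' (non-capturing group); then one or more of a character in [5-9] (captured as 'word'); then one or more of a character in [0-2] (lazy) (captured).
Multiple groups make `findall` return tuples — one 3-tuple for each match.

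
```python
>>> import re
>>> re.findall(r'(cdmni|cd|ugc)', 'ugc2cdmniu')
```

['ugc', 'cdmni']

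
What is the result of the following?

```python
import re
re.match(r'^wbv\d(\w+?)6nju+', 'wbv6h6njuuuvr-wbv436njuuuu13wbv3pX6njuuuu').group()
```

This matches anchored at the start of the string; then the literal 'wbv', then a digit; then one or more of a word character (lazy) (captured); then the literal '6nj', then one or more of the literal 'u'.
`re.match` only tries the pattern at the start of the string.
The match spans [0:11] → 'wbv6h6njuuu'.
Captured: group 1 = 'h'.

'wbv6h6njuuu'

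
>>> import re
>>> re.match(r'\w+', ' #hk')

None

`match` is anchored at position 0; if the pattern doesn't fit there, it returns None.
Here the string doesn't start with a match, so the call returns None.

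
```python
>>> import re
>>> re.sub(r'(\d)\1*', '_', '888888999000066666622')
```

'_____'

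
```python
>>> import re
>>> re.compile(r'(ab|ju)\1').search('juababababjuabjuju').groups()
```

('ab',)

`\1` is not a pattern — it's the concrete string captured by group 1, re-applied verbatim.
`search` walks the string left to right and returns the first match it finds.
The match spans [2:6] → 'abab'.
Captured: group 1 = 'ab'.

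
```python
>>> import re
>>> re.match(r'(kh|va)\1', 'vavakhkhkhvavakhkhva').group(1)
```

'va'

A backreference is literal: `\1` must see the identical characters the first group matched.
With `match`, the pattern is implicitly anchored at the beginning.
The match spans [0:4] → 'vava'.
Captured: group 1 = 'va'.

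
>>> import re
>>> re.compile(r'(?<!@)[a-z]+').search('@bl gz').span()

The negative lookahead/lookbehind blocks any match where the forbidden context is present.
The match spans [2:3] → 'l'.

(2, 3)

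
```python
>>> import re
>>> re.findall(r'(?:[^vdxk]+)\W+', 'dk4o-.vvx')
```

Pattern: one or more of any character except [vdxk] (non-capturing group); then one or more of a non-word character.
Matches: at [2:6] → '4o-.'.
`findall` yields the raw match text (1 of them) because the pattern has no groups.

['4o-.']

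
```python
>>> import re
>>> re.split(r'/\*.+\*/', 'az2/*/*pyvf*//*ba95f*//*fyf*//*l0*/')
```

['az2', '']

The string is cut at each match, leaving 2 pieces.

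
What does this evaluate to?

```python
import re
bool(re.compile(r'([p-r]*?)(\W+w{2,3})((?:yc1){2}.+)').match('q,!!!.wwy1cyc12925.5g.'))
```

`re.match` only tries the pattern at the start of the string.
Here the pattern fails at index 0, so the call returns None, and `bool(None)` is False.

False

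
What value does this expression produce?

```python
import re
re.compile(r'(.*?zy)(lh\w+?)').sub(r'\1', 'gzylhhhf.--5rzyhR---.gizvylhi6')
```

This matches zero or more of any character (lazy), then the literal 'zy' (captured); then the literal 'lh', then one or more of a word character (lazy) (captured).
Matches: at [0:6] → 'gzylhh'.
`\1` in the replacement pulls in group 1's text for each match.

'gzyhf.--5rzyhR---.gizvylhi6'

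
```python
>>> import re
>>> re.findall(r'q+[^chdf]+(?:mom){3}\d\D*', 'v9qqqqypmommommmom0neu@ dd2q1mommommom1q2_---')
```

Pattern: one or more of a literal 'q'; then one or more of any character except [chdf]; then the literal 'mom' repeated 3 times, then a digit, then zero or more of a non-digit.
With no groups in the pattern, `findall` gives back each whole match — 1 here.

['q1mommommom1q']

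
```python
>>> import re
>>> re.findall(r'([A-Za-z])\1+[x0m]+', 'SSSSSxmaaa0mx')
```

A backreference is literal: `\1` must see the identical characters the first group matched.
Matches: at [0:7] match 'SSSSSxm', group 1 = 'S'; at [7:13] match 'aaa0mx', group 1 = 'a'.
One capturing group, so `findall` returns just the captured substring from each match — 2 in all.

['S', 'a']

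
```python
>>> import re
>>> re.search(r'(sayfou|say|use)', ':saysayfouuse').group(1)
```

'say'

`search` walks the string left to right and returns the first match it finds.
The match spans [1:4] → 'say'.
Captured: group 1 = 'say'.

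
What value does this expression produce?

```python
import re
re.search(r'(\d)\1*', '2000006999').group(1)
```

The match spans [0:1] → '2'.
Captured: group 1 = '2'.

'2'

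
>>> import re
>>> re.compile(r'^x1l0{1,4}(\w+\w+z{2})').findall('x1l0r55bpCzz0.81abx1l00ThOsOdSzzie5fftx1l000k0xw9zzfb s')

The pattern matches anchored at the start of the string; then the literal 'x1l', then 1 to 4 of the literal '0'; then one or more of a word character, then one or more of a word character, then exactly 2 of a literal 'z' (captured).
Walking the string: at [0:12] match 'x1l0r55bpCzz', group 1 = 'r55bpCzz'.
`findall` collects group 1 from the one match (1 total).

['r55bpCzz']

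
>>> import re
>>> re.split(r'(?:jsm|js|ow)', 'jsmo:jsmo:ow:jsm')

Alternation isn't longest-match — the leftmost alternative that fits at this position is chosen.
Each match becomes a cut point; 5 segments remain.

['', 'o:', 'o:', ':', '']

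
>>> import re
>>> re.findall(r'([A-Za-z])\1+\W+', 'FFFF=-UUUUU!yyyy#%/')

['F', 'U', 'y']

The backreference `\1` re-matches whatever the first group consumed, character for character.
One capturing group, so `findall` returns just the captured substring from each match — 3 in all.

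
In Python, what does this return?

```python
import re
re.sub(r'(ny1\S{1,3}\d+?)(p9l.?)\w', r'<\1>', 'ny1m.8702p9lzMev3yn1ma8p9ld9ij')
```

Pattern: the literal 'ny1', then 1 to 3 of a non-whitespace character, then one or more of a digit (lazy) (captured); then the literal 'p9l', then optionally any character (captured); then a word character.
Matches: at [0:14] → 'ny1m.8702p9lzM'.
Each match is replaced using the text its own group 1 captured.

'<ny1m.8702>ev3yn1ma8p9ld9ij'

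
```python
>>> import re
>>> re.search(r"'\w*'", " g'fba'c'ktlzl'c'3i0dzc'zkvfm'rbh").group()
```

"'fba'"

`re.search` tries every starting position until one works.
The match spans [2:7] → "'fba'".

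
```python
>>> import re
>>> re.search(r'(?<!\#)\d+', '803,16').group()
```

'803'

The negative lookahead/lookbehind blocks any match where the forbidden context is present.
`re.search` scans for the first position where the pattern succeeds.
The match spans [0:3] → '803'.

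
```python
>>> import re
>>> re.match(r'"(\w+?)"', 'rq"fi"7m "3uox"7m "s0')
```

None

`re.match` only tries the pattern at the start of the string.
Here the string doesn't start with a match, so the call returns None.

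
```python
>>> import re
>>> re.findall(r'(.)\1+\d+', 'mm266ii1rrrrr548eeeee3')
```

`\1` is not a pattern — it's the concrete string captured by group 1, re-applied verbatim.
Because there's exactly one group, `findall` drops the full match and keeps group 1 from each hit.

['m', 'i', 'r', 'e']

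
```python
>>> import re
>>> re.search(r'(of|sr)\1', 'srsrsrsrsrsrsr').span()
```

(0, 4)

The backreference `\1` re-matches whatever the first group consumed, character for character.
`re.search` scans for the first position where the pattern succeeds.
The match spans [0:4] → 'srsr'.
Captured: group 1 = 'sr'.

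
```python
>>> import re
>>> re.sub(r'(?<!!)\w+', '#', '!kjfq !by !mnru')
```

'!k# !b# !m#'

`(?!…)`/`(?<!…)` only lets a position through if the neighbouring text does NOT match; no characters are consumed.
Every occurrence is swapped for '#'.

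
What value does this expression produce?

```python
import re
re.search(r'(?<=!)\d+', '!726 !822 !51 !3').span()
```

The lookaround is zero-width — it requires the adjacent text to match without consuming it, so the asserted text isn't part of the match.
`re.search` tries every starting position until one works.
The match spans [1:4] → '726'.

(1, 4)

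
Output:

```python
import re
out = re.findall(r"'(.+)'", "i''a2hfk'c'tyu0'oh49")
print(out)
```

["'a2hfk'c'tyu0"]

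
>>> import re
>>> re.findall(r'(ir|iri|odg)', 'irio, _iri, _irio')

['ir', 'ir', 'ir']

Alternation tries branches left to right and keeps the first one that lets the overall match succeed at that position.
One capturing group, so `findall` returns just the captured substring from each match — 3 in all.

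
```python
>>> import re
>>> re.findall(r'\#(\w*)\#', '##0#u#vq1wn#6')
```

Matches: at [0:2] match '##', group 1 = ''; at [3:6] match '#u#', group 1 = 'u'.
`findall` collects group 1 from each match (2 total).

['', 'u']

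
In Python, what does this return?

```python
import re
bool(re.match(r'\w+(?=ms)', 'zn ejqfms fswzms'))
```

False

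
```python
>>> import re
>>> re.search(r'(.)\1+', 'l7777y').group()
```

'7777'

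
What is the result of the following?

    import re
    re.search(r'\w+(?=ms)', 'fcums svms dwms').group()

The `(?=…)`/`(?<=…)` assertion just peeks at neighbouring text; it doesn't advance the match position.
The match spans [0:3] → 'fcu'.

'fcu'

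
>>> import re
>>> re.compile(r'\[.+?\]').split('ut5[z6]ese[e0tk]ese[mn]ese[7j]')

A `+?`/`*?`/`{m,n}?` starts at its minimum and grows only as far as needed for what follows to match.
Matches to split on: at [3:7] → '[z6]'; at [10:16] → '[e0tk]'; at [19:23] → '[mn]'; at [26:30] → '[7j]'.
Splitting on the pattern gives 5 pieces.

['ut5', 'ese', 'ese', 'ese', '']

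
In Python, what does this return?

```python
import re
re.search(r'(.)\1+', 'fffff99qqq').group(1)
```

`\1` has to match the exact text group 1 already captured.
`re.search` scans for the first position where the pattern succeeds.
The match spans [0:5] → 'fffff'.
Captured: group 1 = 'f'.

'f'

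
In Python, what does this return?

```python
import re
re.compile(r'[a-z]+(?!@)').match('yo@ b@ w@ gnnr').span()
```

With `match`, the pattern is implicitly anchored at the beginning.
The match spans [0:1] → 'y'.

(0, 1)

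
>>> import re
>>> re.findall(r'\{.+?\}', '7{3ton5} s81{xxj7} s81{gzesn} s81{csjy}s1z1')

A `+?`/`*?`/`{m,n}?` starts at its minimum and grows only as far as needed for what follows to match.
No capturing groups, so `findall` returns the 4 full match strings.

['{3ton5}', '{xxj7}', '{gzesn}', '{csjy}']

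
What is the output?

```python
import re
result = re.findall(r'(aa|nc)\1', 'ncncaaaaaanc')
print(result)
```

`\1` has to match the exact text group 1 already captured.
`findall` collects group 1 from each match (2 total).

['nc', 'aa']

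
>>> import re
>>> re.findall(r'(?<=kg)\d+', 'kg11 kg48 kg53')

['11', '48', '53']

The `(?=…)`/`(?<=…)` assertion just peeks at neighbouring text; it doesn't advance the match position.
Since nothing is captured, `findall` lists the 3 matched substrings directly.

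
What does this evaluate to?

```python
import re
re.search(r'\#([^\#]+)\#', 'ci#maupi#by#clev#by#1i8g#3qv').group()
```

`search` walks the string left to right and returns the first match it finds.
The match spans [2:9] → '#maupi#'.
Captured: group 1 = 'maupi'.

'#maupi#'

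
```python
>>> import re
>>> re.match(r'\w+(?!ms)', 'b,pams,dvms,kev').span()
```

(0, 1)

`(?!…)`/`(?<!…)` only lets a position through if the neighbouring text does NOT match; no characters are consumed.
`re.match` only tries the pattern at the start of the string.
The match spans [0:1] → 'b'.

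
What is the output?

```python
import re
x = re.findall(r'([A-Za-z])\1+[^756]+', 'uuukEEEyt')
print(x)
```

['u']

`\1` has to match the exact text group 1 already captured.
Matches: at [0:9] match 'uuukEEEyt', group 1 = 'u'.
`findall` collects group 1 from the one match (1 total).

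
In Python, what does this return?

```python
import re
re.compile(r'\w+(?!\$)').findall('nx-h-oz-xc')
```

`(?!…)`/`(?<!…)` only lets a position through if the neighbouring text does NOT match; no characters are consumed.
Scanning left to right: at [0:2] → 'nx'; at [3:4] → 'h'; at [5:7] → 'oz'; at [8:10] → 'xc'.
Since nothing is captured, `findall` lists the 4 matched substrings directly.

['nx', 'h', 'oz', 'xc']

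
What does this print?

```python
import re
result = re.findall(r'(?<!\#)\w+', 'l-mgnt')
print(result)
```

['l', 'mgnt']

A negative assertion filters positions out without eating any characters.
Scanning left to right: at [0:1] → 'l'; at [2:6] → 'mgnt'.
With no groups in the pattern, `findall` gives back each whole match — 2 here.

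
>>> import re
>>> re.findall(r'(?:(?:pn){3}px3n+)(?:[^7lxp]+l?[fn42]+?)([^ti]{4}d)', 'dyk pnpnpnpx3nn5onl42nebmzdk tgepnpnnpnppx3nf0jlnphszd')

Pattern: the literal 'pn' repeated 3 times, then the literal 'px3', then one or more of a literal 'n' (non-capturing group); then one or more of any character except [7lxp], then optionally a literal 'l', then one or more of one of [fn42] (lazy) (non-capturing group); then exactly 4 of any character except [ti], then the literal 'd' (captured).
Matches: at [4:27] match 'pnpnpnpx3nn5onl42nebmzd', group 1 = 'ebmzd'.
One capturing group, so `findall` returns just the captured substring from the one match — 1 in all.

['ebmzd']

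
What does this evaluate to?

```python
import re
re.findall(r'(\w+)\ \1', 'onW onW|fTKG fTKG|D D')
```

A backreference is literal: `\1` must see the identical characters the first group matched.
`findall` collects group 1 from each match (3 total).

['onW', 'fTKG', 'D']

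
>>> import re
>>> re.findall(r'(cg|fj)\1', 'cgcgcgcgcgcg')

['cg', 'cg', 'cg']

The backreference `\1` re-matches whatever the first group consumed, character for character.
Scanning left to right: at [0:4] match 'cgcg', group 1 = 'cg'; at [4:8] match 'cgcg', group 1 = 'cg'; at [8:12] match 'cgcg', group 1 = 'cg'.
One capturing group, so `findall` returns just the captured substring from each match — 3 in all.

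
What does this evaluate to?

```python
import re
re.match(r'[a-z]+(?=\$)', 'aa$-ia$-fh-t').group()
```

Because the assertion is zero-width, the text it checks is not consumed and won't appear in the result.
`match` is anchored at position 0; if the pattern doesn't fit there, it returns None.
The match spans [0:2] → 'aa'.

'aa'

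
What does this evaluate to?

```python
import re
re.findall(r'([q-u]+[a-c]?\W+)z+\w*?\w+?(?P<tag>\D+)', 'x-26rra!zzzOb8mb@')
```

This matches one or more of a character in [q-u], then optionally a character in [a-c], then one or more of a non-word character (captured); then one or more of a literal 'z', then zero or more of a word character (lazy), then one or more of a word character (lazy); then one or more of a non-digit (captured as 'tag').
Lazy quantifiers expand one character at a time until the remainder of the pattern can match.
Scanning left to right: at [4:13] match 'rra!zzzOb', groups = ('rra!', 'b').
With 2 capturing groups, `findall` returns a 2-tuple per match.

[('rra!', 'b')]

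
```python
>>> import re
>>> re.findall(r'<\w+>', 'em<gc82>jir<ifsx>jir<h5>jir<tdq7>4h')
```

['<gc82>', '<ifsx>', '<h5>', '<tdq7>']

Scanning left to right: at [2:8] → '<gc82>'; at [11:17] → '<ifsx>'; at [20:24] → '<h5>'; at [27:33] → '<tdq7>'.
With no groups in the pattern, `findall` gives back each whole match — 4 here.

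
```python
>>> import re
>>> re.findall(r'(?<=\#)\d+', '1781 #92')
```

['92']

The `(?=…)`/`(?<=…)` assertion just peeks at neighbouring text; it doesn't advance the match position.
Matches: at [6:8] → '92'.
With no groups in the pattern, `findall` gives back each whole match — 1 here.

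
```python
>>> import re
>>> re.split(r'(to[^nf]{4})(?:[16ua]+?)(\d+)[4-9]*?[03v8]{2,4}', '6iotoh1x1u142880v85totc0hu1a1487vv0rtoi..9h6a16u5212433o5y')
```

A non-greedy quantifier consumes as few characters as it can — just enough that the remainder of the pattern still matches from where it stops; whatever follows it matches normally.
Because the pattern has a capturing group, `split` also inserts each captured text between the pieces.

['6io', 'toh1x1', '142880', '5', 'totc0h', '1487', 'rtoi..9h6a16u5212433o5y']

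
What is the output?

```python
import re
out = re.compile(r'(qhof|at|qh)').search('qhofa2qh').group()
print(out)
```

`|` is ordered: at each position the engine commits to the first alternative that works.
The match spans [0:4] → 'qhof'.

qhof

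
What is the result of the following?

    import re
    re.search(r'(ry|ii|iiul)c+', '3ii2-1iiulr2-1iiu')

None

`re.search` tries every starting position until one works.
Here nothing in the string fits, so the call returns None.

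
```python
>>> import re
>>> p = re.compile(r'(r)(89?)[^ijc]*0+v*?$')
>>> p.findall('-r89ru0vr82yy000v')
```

2 groups means the one result is a tuple of 2 captured strings — 1 here.

[('r', '89')]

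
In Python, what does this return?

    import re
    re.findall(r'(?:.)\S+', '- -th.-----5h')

[' -th.-----5h']

No capturing groups, so `findall` returns the 1 full match string.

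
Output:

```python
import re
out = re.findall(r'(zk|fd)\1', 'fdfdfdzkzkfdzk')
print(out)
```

`\1` is not a pattern — it's the concrete string captured by group 1, re-applied verbatim.
Scanning left to right: at [0:4] match 'fdfd', group 1 = 'fd'; at [6:10] match 'zkzk', group 1 = 'zk'.
One capturing group, so `findall` returns just the captured substring from each match — 2 in all.

['fd', 'zk']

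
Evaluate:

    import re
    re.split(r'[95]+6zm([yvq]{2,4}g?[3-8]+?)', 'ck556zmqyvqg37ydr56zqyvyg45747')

The pattern matches one or more of one of [95], then the literal '6zm'; then 2 to 4 of one of [yvq], then optionally the literal 'g', then one or more of a character in [3-8] (lazy) (captured).
Matches to split on: at [2:13] → '556zmqyvqg3'.
The group in the pattern means `split` returns the separators' captures alongside the pieces.

['ck', 'qyvqg3', '7ydr56zqyvyg45747']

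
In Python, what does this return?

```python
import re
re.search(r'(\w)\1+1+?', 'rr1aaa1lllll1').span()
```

(0, 3)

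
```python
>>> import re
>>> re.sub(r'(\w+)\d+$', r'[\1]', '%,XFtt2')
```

'%,[XFtt]'

`\1` in the replacement pulls in group 1's text for each match.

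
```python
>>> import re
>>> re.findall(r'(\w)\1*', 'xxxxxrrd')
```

A backreference is literal: `\1` must see the identical characters the first group matched.
Matches: at [0:5] match 'xxxxx', group 1 = 'x'; at [5:7] match 'rr', group 1 = 'r'; at [7:8] match 'd', group 1 = 'd'.
`findall` collects group 1 from each match (3 total).

['x', 'r', 'd']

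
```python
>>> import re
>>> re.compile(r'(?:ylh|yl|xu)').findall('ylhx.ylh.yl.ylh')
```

Branches in `(...|...)` are attempted left-to-right; the first branch that allows the whole pattern to succeed is taken.
Matches: at [0:3] → 'ylh'; at [5:8] → 'ylh'; at [9:11] → 'yl'; at [12:15] → 'ylh'.
`findall` yields the raw match text (4 of them) because the pattern has no groups.

['ylh', 'ylh', 'yl', 'ylh']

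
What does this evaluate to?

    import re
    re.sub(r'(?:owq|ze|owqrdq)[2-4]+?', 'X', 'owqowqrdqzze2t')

'owqowqrdqzXt'

`sub` substitutes 'X' at each match site.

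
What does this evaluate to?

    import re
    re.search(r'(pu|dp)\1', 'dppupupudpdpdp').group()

A backreference is literal: `\1` must see the identical characters the first group matched.
`search` walks the string left to right and returns the first match it finds.
The match spans [2:6] → 'pupu'.
Captured: group 1 = 'pu'.

'pupu'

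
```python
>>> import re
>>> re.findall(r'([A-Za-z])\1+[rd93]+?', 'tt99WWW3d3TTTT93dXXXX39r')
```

['t', 'W', 'T', 'X']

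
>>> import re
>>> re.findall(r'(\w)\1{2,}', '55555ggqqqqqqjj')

['5', 'q']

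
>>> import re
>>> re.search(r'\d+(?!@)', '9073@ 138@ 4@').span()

(0, 3)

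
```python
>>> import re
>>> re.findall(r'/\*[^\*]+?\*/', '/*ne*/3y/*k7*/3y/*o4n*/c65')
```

Scanning left to right: at [0:6] → '/*ne*/'; at [8:14] → '/*k7*/'; at [16:23] → '/*o4n*/'.
With no groups in the pattern, `findall` gives back each whole match — 3 here.

['/*ne*/', '/*k7*/', '/*o4n*/']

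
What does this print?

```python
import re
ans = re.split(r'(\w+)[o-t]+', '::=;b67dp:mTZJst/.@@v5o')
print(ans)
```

['::=;', 'b67d', ':', 'mTZJs', '/.@@', 'v5', '']

Pattern: one or more of a word character (captured); then one or more of a character in [o-t].
Matches to split on: at [4:9] → 'b67dp'; at [10:16] → 'mTZJst'; at [20:23] → 'v5o'.
With a capturing group present, the delimiter's captured portion is kept in the result list.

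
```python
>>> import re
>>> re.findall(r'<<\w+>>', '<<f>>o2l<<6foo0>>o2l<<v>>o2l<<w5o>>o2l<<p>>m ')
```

`findall` yields the raw match text (5 of them) because the pattern has no groups.

['<<f>>', '<<6foo0>>', '<<v>>', '<<w5o>>', '<<p>>']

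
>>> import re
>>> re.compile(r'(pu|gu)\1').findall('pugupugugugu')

['gu']

The backreference `\1` re-matches whatever the first group consumed, character for character.
Scanning left to right: at [6:10] match 'gugu', group 1 = 'gu'.
With a single group, `findall` returns only what that group captured — 1 item.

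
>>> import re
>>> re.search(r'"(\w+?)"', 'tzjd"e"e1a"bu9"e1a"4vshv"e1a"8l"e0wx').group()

'"e"'

The match spans [4:7] → '"e"'.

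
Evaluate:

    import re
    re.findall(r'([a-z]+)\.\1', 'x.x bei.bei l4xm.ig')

After group 1 captures some text, `\1` only succeeds where that same text appears again.
Scanning left to right: at [0:3] match 'x.x', group 1 = 'x'; at [4:11] match 'bei.bei', group 1 = 'bei'.
`findall` collects group 1 from each match (2 total).

['x', 'bei']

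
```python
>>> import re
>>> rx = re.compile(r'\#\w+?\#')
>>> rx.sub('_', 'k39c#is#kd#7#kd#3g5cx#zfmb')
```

'k39c_kd_kd_zfmb'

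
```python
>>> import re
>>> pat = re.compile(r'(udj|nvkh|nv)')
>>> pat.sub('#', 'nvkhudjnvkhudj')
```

'####'

Alternation tries branches left to right and keeps the first one that lets the overall match succeed at that position.
Each match is replaced by '#'.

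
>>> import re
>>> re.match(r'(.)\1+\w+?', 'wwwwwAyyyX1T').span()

A backreference is literal: `\1` must see the identical characters the first group matched.
`re.match` only tries the pattern at the start of the string.
The match spans [0:6] → 'wwwwwA'.
Captured: group 1 = 'w'.

(0, 6)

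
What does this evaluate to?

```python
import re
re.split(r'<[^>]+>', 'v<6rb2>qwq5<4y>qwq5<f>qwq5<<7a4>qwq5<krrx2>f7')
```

['v', 'qwq5', 'qwq5', 'qwq5', 'qwq5', 'f7']

Matches to split on: at [1:7] → '<6rb2>'; at [11:15] → '<4y>'; at [19:22] → '<f>'; at [26:32] → '<<7a4>'; at [36:43] → '<krrx2>'.
Each match becomes a cut point; 6 segments remain.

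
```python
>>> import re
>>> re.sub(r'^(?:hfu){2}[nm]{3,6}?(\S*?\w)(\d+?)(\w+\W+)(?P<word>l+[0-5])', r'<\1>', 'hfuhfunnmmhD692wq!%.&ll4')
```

'<mhD>'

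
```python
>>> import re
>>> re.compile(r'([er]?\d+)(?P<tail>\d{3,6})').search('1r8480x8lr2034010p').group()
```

This matches optionally one of [er], then one or more of a digit (captured); then 3 to 6 of a digit (captured as 'tail').
`re.search` scans for the first position where the pattern succeeds.
The match spans [1:6] → 'r8480'.
Captured: group 1 = 'r8', group 2 = '480'.

'r8480'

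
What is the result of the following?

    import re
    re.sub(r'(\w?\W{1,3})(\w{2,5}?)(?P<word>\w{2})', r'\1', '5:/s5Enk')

With the lazy modifier that quantifier settles for the fewest repetitions that let the rest of the pattern succeed (the atoms after it are unaffected and can still be greedy).
`\1` in the replacement pulls in group 1's text for each match.

'5:/k'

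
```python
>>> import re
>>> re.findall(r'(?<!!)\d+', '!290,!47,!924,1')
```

The negative lookaround is zero-width — it rules out positions where the adjacent text would match, without consuming anything.
Matches: at [2:4] → '90'; at [7:8] → '7'; at [11:13] → '24'; at [14:15] → '1'.
`findall` yields the raw match text (4 of them) because the pattern has no groups.

['90', '7', '24', '1']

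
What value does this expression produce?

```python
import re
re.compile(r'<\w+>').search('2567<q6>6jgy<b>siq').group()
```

'<q6>'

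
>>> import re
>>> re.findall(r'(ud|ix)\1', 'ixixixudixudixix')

['ix', 'ix']

`\1` is not a pattern — it's the concrete string captured by group 1, re-applied verbatim.
Matches: at [0:4] match 'ixix', group 1 = 'ix'; at [12:16] match 'ixix', group 1 = 'ix'.
With a single group, `findall` returns only what that group captured — 2 items.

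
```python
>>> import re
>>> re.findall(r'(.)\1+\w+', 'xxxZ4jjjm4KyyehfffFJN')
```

['x']

The backreference `\1` re-matches whatever the first group consumed, character for character.
Scanning left to right: at [0:21] match 'xxxZ4jjjm4KyyehfffFJN', group 1 = 'x'.
One capturing group, so `findall` returns just the captured substring from the one match — 1 in all.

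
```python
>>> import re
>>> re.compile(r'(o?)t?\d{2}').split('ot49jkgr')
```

['', 'o', 'jkgr']

Pattern: optionally a literal 'o' (captured); then optionally the literal 't', then exactly 2 of a digit.
Matches to split on: at [0:4] → 'ot49'.
Because the pattern has a capturing group, `split` also inserts each captured text between the pieces.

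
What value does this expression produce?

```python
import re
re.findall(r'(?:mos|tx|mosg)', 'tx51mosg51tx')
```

['tx', 'mos', 'tx']

Branches in `(...|...)` are attempted left-to-right; the first branch that allows the whole pattern to succeed is taken.
Scanning left to right: at [0:2] → 'tx'; at [4:7] → 'mos'; at [10:12] → 'tx'.
Since nothing is captured, `findall` lists the 3 matched substrings directly.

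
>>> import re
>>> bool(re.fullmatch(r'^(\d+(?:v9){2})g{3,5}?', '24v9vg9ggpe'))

This matches anchored at the start of the string; then one or more of a digit, then the literal 'v9' repeated 2 times (captured); then 3 to 5 of a literal 'g' (lazy).
`re.fullmatch` requires the pattern to consume the entire string.
Here the string isn't matched end-to-end, so the call returns None, and `bool(None)` is False.

False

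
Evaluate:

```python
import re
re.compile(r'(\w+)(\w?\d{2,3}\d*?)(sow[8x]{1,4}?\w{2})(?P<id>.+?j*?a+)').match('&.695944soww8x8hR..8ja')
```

None

Pattern: one or more of a word character (captured); then optionally a word character, then 2 to 3 of a digit, then zero or more of a digit (lazy) (captured); then the literal 'sow', then 1 to 4 of one of [8x] (lazy), then exactly 2 of a word character (captured); then one or more of any character (lazy), then zero or more of a literal 'j' (lazy), then one or more of a literal 'a' (captured as 'id').
With `match`, the pattern is implicitly anchored at the beginning.
Here the string doesn't start with a match, so the call returns None.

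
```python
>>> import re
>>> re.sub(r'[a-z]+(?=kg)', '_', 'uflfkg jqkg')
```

The positive lookaround only admits positions where the adjacent text matches; those characters stay outside the span.
Matches: at [0:4] → 'uflf'; at [7:9] → 'jq'.
Each match is replaced by '_'.

'_kg _kg'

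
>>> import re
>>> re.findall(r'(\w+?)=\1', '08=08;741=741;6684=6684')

['08', '741', '6684']

`\1` has to match the exact text group 1 already captured.
Walking the string: at [0:5] match '08=08', group 1 = '08'; at [6:13] match '741=741', group 1 = '741'; at [14:23] match '6684=6684', group 1 = '6684'.
Because there's exactly one group, `findall` drops the full match and keeps group 1 from each hit.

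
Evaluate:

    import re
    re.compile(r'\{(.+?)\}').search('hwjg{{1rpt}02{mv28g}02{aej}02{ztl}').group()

Because the quantifier is non-greedy, it stops expanding at the earliest point where the rest of the pattern can succeed.
`re.search` scans for the first position where the pattern succeeds.
The match spans [4:11] → '{{1rpt}'.
Captured: group 1 = '{1rpt'.

'{{1rpt}'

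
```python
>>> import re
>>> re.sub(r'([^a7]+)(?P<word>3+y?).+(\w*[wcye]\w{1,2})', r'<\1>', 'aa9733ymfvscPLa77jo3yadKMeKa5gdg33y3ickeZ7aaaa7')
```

This matches one or more of any character except [a7] (captured); then one or more of a literal '3', then optionally the literal 'y' (captured as 'word'); then one or more of any character; then zero or more of a word character, then one of [wcye], then 1 to 2 of a word character (captured).
Each match is replaced using the text its own group 1 captured.

'aa97<3>aaaa7'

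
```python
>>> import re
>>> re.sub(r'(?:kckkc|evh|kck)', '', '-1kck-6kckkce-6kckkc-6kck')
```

'-1-6e-6-6'

`|` is ordered: at each position the engine commits to the first alternative that works.
Every occurrence is swapped for ''.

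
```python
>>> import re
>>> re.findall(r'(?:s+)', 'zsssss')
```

['sssss']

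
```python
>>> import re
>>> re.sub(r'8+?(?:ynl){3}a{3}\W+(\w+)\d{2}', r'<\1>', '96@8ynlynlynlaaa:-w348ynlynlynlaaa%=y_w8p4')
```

'96@<w3>ynlynlynlaaa%=y_w8p4'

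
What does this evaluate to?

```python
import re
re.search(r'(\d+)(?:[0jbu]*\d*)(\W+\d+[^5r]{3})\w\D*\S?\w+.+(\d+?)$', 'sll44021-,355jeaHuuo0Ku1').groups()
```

('44021', '-,355jea', '1')

The pattern matches one or more of a digit (captured); then zero or more of one of [0jbu], then zero or more of a digit (non-capturing group); then one or more of a non-word character, then one or more of a digit, then exactly 3 of any character except [5r] (captured); then a word character, then zero or more of a non-digit; then optionally a non-whitespace character, then one or more of a word character, then one or more of any character; then one or more of a digit (lazy) (captured); then anchored at the end.
`search` walks the string left to right and returns the first match it finds.
The match spans [3:24] → '44021-,355jeaHuuo0Ku1'.
Captured: group 1 = '44021', group 2 = '-,355jea', group 3 = '1'.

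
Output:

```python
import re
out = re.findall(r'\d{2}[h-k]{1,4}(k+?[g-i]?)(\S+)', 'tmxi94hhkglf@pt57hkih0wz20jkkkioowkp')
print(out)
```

[('kg', 'lf@pt57hkih0wz20jkkkioowkp')]

The pattern matches exactly 2 of a digit, then 1 to 4 of a character in [h-k]; then one or more of a literal 'k' (lazy), then optionally a character in [g-i] (captured); then one or more of a non-whitespace character (captured).
Walking the string: at [4:36] match '94hhkglf@pt57hkih0wz20jkkkioowkp', groups = ('kg', 'lf@pt57hkih0wz20jkkkioowkp').
Multiple groups make `findall` return tuples — one 2-tuple for the one match.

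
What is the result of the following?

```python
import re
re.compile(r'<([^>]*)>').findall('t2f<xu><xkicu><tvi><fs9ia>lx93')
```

['xu', 'xkicu', 'tvi', 'fs9ia']

Because there's exactly one group, `findall` drops the full match and keeps group 1 from each hit.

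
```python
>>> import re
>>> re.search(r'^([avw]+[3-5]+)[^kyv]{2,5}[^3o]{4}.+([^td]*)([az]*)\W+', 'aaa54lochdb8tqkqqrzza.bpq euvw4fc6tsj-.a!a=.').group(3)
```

''

The match spans [0:44] → 'aaa54lochdb8tqkqqrzza.bpq euvw4fc6tsj-.a!a=.'.
Captured: group 1 = 'aaa54', group 2 = '', group 3 = ''.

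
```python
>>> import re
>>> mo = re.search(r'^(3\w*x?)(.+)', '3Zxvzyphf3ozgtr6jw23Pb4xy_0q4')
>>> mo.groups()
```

('3Zxvzyphf3ozgtr6jw23Pb4xy_0q', '4')

The pattern matches anchored at the start of the string; then the literal '3', then zero or more of a word character, then optionally the literal 'x' (captured); then one or more of any character (captured).
`search` walks the string left to right and returns the first match it finds.
The match spans [0:29] → '3Zxvzyphf3ozgtr6jw23Pb4xy_0q4'.
Captured: group 1 = '3Zxvzyphf3ozgtr6jw23Pb4xy_0q', group 2 = '4'.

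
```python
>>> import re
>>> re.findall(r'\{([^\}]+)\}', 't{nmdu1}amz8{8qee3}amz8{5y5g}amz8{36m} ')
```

['nmdu1', '8qee3', '5y5g', '36m']

Walking the string: at [1:8] match '{nmdu1}', group 1 = 'nmdu1'; at [12:19] match '{8qee3}', group 1 = '8qee3'; at [23:29] match '{5y5g}', group 1 = '5y5g'; at [33:38] match '{36m}', group 1 = '36m'.
With a single group, `findall` returns only what that group captured — 4 items.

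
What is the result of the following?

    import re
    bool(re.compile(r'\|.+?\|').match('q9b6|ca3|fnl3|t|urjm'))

False

`re.match` won't scan ahead — the pattern has to work from the very first character.
Here the pattern fails at index 0, so the call returns None, and `bool(None)` is False.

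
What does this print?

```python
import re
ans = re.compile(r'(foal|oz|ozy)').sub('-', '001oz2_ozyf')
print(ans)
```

`|` is ordered: at each position the engine commits to the first alternative that works.
Matches: at [3:5] → 'oz'; at [7:9] → 'oz'.
Each match is replaced by '-'.

001-2_-yf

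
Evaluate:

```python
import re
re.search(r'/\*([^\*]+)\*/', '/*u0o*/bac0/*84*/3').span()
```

(0, 7)

`search` walks the string left to right and returns the first match it finds.
The match spans [0:7] → '/*u0o*/'.
Captured: group 1 = 'u0o'.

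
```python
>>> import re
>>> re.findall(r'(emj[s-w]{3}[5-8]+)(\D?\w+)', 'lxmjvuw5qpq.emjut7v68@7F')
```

With 2 capturing groups, `findall` returns a 2-tuple per match.
Nothing in the string satisfies the pattern, so the list is empty.

[]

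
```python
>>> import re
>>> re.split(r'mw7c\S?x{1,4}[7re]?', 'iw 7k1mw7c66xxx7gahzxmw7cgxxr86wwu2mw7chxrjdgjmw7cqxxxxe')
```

This matches the literal 'mw', then the literal '7c'; then optionally a non-whitespace character, then 1 to 4 of a literal 'x', then optionally one of [7re].
Matches to split on: at [21:29] → 'mw7cgxxr'; at [35:42] → 'mw7chxr'; at [46:56] → 'mw7cqxxxxe'.
Each match becomes a cut point; 4 segments remain.

['iw 7k1mw7c66xxx7gahzx', '86wwu2', 'jdgj', '']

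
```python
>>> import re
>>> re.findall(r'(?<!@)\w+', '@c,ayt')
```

Because the assertion is negative and zero-width, positions next to the forbidden text are skipped.
Since nothing is captured, `findall` lists the 1 matched substring directly.

['ayt']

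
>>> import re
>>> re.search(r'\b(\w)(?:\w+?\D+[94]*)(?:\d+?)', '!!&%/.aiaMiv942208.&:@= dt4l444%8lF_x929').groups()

('a',)

The match spans [6:15] → 'aiaMiv942'.
Captured: group 1 = 'a'.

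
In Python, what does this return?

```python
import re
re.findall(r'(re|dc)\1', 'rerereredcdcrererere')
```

A backreference is literal: `\1` must see the identical characters the first group matched.
With a single group, `findall` returns only what that group captured — 5 items.

['re', 're', 'dc', 're', 're']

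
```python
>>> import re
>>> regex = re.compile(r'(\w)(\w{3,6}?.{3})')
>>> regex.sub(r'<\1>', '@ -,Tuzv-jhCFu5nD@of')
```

'@ -,<T><C>of'

Lazy quantifiers expand one character at a time until the remainder of the pattern can match.
The replacement refers to a captured group, so each match is rewritten using its own captured text.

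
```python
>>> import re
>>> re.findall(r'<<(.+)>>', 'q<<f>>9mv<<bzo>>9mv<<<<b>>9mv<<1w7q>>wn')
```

Scanning left to right: at [1:37] match '<<f>>9mv<<bzo>>9mv<<<<b>>9mv<<1w7q>>', group 1 = 'f>>9mv<<bzo>>9mv<<<<b>>9mv<<1w7q'.
With a single group, `findall` returns only what that group captured — 1 item.

['f>>9mv<<bzo>>9mv<<<<b>>9mv<<1w7q']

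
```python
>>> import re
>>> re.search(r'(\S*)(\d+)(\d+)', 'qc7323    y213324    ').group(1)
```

The match spans [0:6] → 'qc7323'.
Captured: group 1 = 'qc73', group 2 = '2', group 3 = '3'.

'qc73'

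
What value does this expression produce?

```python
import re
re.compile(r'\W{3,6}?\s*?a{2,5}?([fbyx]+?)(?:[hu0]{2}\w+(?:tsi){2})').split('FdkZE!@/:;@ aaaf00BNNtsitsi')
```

['FdkZE', 'f', '']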